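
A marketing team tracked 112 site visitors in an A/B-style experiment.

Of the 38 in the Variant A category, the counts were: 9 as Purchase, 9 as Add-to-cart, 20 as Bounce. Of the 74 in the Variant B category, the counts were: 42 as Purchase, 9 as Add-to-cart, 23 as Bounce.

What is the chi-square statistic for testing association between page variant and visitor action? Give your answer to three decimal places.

Row totals: 38, 74. Column totals: 51, 18, 43. Grand total N = 112.
Expected counts (row total × column total / N):
  Variant A, Purchase: 38×51/112 = 17.3036
  Variant A, Add-to-cart: 38×18/112 = 6.1071
  Variant A, Bounce: 38×43/112 = 14.5893
  Variant B, Purchase: 74×51/112 = 33.6964
  Variant B, Add-to-cart: 74×18/112 = 11.8929
  Variant B, Bounce: 74×43/112 = 28.4107
Contributions (O − E)²/E:
  (9 − 17.3036)²/17.3036 = 3.9847
  (9 − 6.1071)²/6.1071 = 1.3704
  (20 − 14.5893)²/14.5893 = 2.0067
  (42 − 33.6964)²/33.6964 = 2.0462
  (9 − 11.8929)²/11.8929 = 0.7037
  (23 − 28.4107)²/28.4107 = 1.0304
χ² = 3.9847 + 1.3704 + 2.0067 + 2.0462 + 0.7037 + 1.0304 = 11.142

11.142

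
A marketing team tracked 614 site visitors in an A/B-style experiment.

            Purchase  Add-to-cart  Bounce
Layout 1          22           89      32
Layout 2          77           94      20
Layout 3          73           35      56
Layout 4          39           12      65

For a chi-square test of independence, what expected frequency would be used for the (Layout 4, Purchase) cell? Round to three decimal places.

39.863

Row total (Layout 4) = 116; column total (Purchase) = 211; grand total N = 614.
Expected count = (row total × column total) / N = 116 × 211 / 614 = 39.863.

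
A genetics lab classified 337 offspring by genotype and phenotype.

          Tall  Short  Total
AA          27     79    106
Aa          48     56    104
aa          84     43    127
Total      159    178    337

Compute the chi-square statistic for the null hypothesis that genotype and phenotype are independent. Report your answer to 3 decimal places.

38.412

Grand total N = 337.
Expected counts (row total × column total / N):
  AA, Tall: 106×159/337 = 50.0119
  AA, Short: 106×178/337 = 55.9881
  Aa, Tall: 104×159/337 = 49.0682
  Aa, Short: 104×178/337 = 54.9318
  aa, Tall: 127×159/337 = 59.9199
  aa, Short: 127×178/337 = 67.0801
Contributions (O − E)²/E:
  (27 − 50.0119)²/50.0119 = 10.5884
  (79 − 55.9881)²/55.9881 = 9.4582
  (48 − 49.0682)²/49.0682 = 0.0233
  (56 − 54.9318)²/54.9318 = 0.0208
  (84 − 59.9199)²/59.9199 = 9.6771
  (43 − 67.0801)²/67.0801 = 8.6442
χ² = 10.5884 + 9.4582 + 0.0233 + 0.0208 + 9.6771 + 8.6442 = 38.412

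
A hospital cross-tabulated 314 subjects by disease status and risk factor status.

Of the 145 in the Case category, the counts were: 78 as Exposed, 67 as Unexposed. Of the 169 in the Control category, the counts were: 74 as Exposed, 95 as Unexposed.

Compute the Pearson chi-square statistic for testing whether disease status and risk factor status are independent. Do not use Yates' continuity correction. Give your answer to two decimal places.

Row totals: 145, 169. Column totals: 152, 162. Grand total N = 314.
Expected counts (row total × column total / N):
  Case, Exposed: 145×152/314 = 70.191
  Case, Unexposed: 145×162/314 = 74.809
  Control, Exposed: 169×152/314 = 81.809
  Control, Unexposed: 169×162/314 = 87.191
Contributions (O − E)²/E:
  (78 − 70.191)²/70.191 = 0.8688
  (67 − 74.809)²/74.809 = 0.8151
  (74 − 81.809)²/81.809 = 0.7454
  (95 − 87.191)²/87.191 = 0.6994
χ² = 0.8688 + 0.8151 + 0.7454 + 0.6994 = 3.13

3.13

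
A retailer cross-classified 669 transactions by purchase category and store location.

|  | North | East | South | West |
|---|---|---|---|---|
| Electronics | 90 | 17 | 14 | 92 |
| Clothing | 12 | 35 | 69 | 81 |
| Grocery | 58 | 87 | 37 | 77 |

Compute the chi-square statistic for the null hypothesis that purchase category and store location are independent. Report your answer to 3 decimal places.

150.531

Row totals: 213, 197, 259. Column totals: 160, 139, 120, 250. Grand total N = 669.
Expected counts (row total × column total / N):
  Electronics, North: 213×160/669 = 50.9417
  Electronics, East: 213×139/669 = 44.2556
  Electronics, South: 213×120/669 = 38.2063
  Electronics, West: 213×250/669 = 79.5964
  Clothing, North: 197×160/669 = 47.1151
  Clothing, East: 197×139/669 = 40.9312
  Clothing, South: 197×120/669 = 35.3363
  Clothing, West: 197×250/669 = 73.6173
  Grocery, North: 259×160/669 = 61.9432
  Grocery, East: 259×139/669 = 53.8132
  Grocery, South: 259×120/669 = 46.4574
  Grocery, West: 259×250/669 = 96.7862
Contributions (O − E)²/E:
  (90 − 50.9417)²/50.9417 = 29.9470
  (17 − 44.2556)²/44.2556 = 16.7858
  (14 − 38.2063)²/38.2063 = 15.3363
  (92 − 79.5964)²/79.5964 = 1.9329
  (12 − 47.1151)²/47.1151 = 26.1714
  (35 − 40.9312)²/40.9312 = 0.8595
  (69 − 35.3363)²/35.3363 = 32.0703
  (81 − 73.6173)²/73.6173 = 0.7404
  (58 − 61.9432)²/61.9432 = 0.2510
  (87 − 53.8132)²/53.8132 = 20.4664
  (37 − 46.4574)²/46.4574 = 1.9253
  (77 − 96.7862)²/96.7862 = 4.0449
χ² = 29.9470 + 16.7858 + 15.3363 + 1.9329 + 26.1714 + 0.8595 + 32.0703 + 0.7404 + 0.2510 + 20.4664 + 1.9253 + 4.0449 = 150.531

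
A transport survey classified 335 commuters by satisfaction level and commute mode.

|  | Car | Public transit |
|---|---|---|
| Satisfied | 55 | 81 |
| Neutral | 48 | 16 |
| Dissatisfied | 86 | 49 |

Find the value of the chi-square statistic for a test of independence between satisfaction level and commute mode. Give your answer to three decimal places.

26.021

Row totals: 136, 64, 135. Column totals: 189, 146. Grand total N = 335.
Expected counts (row total × column total / N):
  Satisfied, Car: 136×189/335 = 76.7284
  Satisfied, Public transit: 136×146/335 = 59.2716
  Neutral, Car: 64×189/335 = 36.1075
  Neutral, Public transit: 64×146/335 = 27.8925
  Dissatisfied, Car: 135×189/335 = 76.1642
  Dissatisfied, Public transit: 135×146/335 = 58.8358
Contributions (O − E)²/E:
  (55 − 76.7284)²/76.7284 = 6.1532
  (81 − 59.2716)²/59.2716 = 7.9654
  (48 − 36.1075)²/36.1075 = 3.9170
  (16 − 27.8925)²/27.8925 = 5.0706
  (86 − 76.1642)²/76.1642 = 1.2702
  (49 − 58.8358)²/58.8358 = 1.6443
χ² = 6.1532 + 7.9654 + 3.9170 + 5.0706 + 1.2702 + 1.6443 = 26.021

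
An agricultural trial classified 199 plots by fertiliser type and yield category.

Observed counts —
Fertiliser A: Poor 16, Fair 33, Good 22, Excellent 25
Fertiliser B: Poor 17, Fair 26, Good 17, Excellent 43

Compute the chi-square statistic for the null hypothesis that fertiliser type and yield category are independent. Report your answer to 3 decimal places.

6.028

Row totals: 96, 103. Column totals: 33, 59, 39, 68. Grand total N = 199.
Expected counts (row total × column total / N):
  Fertiliser A, Poor: 96×33/199 = 15.9196
  Fertiliser A, Fair: 96×59/199 = 28.4623
  Fertiliser A, Good: 96×39/199 = 18.8141
  Fertiliser A, Excellent: 96×68/199 = 32.8040
  Fertiliser B, Poor: 103×33/199 = 17.0804
  Fertiliser B, Fair: 103×59/199 = 30.5377
  Fertiliser B, Good: 103×39/199 = 20.1859
  Fertiliser B, Excellent: 103×68/199 = 35.1960
Contributions (O − E)²/E:
  (16 − 15.9196)²/15.9196 = 0.0004
  (33 − 28.4623)²/28.4623 = 0.7234
  (22 − 18.8141)²/18.8141 = 0.5395
  (25 − 32.8040)²/32.8040 = 1.8566
  (17 − 17.0804)²/17.0804 = 0.0004
  (26 − 30.5377)²/30.5377 = 0.6743
  (17 − 20.1859)²/20.1859 = 0.5028
  (43 − 35.1960)²/35.1960 = 1.7304
χ² = 0.0004 + 0.7234 + 0.5395 + 1.8566 + 0.0004 + 0.6743 + 0.5028 + 1.7304 = 6.028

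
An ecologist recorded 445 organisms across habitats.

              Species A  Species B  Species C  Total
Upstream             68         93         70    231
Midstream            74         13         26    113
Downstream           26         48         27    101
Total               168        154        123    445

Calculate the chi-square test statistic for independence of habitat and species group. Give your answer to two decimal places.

57.04

Grand total N = 445.
Expected counts (row total × column total / N):
  Upstream, Species A: 231×168/445 = 87.209
  Upstream, Species B: 231×154/445 = 79.942
  Upstream, Species C: 231×123/445 = 63.849
  Midstream, Species A: 113×168/445 = 42.661
  Midstream, Species B: 113×154/445 = 39.106
  Midstream, Species C: 113×123/445 = 31.234
  Downstream, Species A: 101×168/445 = 38.130
  Downstream, Species B: 101×154/445 = 34.953
  Downstream, Species C: 101×123/445 = 27.917
Contributions (O − E)²/E:
  (68 − 87.209)²/87.209 = 4.2311
  (93 − 79.942)²/79.942 = 2.1329
  (70 − 63.849)²/63.849 = 0.5926
  (74 − 42.661)²/42.661 = 23.0218
  (13 − 39.106)²/39.106 = 17.4276
  (26 − 31.234)²/31.234 = 0.8771
  (26 − 38.130)²/38.130 = 3.8588
  (48 − 34.953)²/34.953 = 4.8701
  (27 − 27.917)²/27.917 = 0.0301
χ² = 4.2311 + 2.1329 + 0.5926 + 23.0218 + 17.4276 + 0.8771 + 3.8588 + 4.8701 + 0.0301 = 57.04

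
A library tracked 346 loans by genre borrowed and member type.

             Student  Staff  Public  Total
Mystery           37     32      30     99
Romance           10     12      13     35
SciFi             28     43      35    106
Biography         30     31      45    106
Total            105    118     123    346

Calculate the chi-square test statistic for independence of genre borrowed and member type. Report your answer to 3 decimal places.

6.861

Grand total N = 346.
Expected counts (row total × column total / N):
  Mystery, Student: 99×105/346 = 30.0434
  Mystery, Staff: 99×118/346 = 33.7630
  Mystery, Public: 99×123/346 = 35.1936
  Romance, Student: 35×105/346 = 10.6214
  Romance, Staff: 35×118/346 = 11.9364
  Romance, Public: 35×123/346 = 12.4422
  SciFi, Student: 106×105/346 = 32.1676
  SciFi, Staff: 106×118/346 = 36.1503
  SciFi, Public: 106×123/346 = 37.6821
  Biography, Student: 106×105/346 = 32.1676
  Biography, Staff: 106×118/346 = 36.1503
  Biography, Public: 106×123/346 = 37.6821
Contributions (O − E)²/E:
  (37 − 30.0434)²/30.0434 = 1.6108
  (32 − 33.7630)²/33.7630 = 0.0921
  (30 − 35.1936)²/35.1936 = 0.7664
  (10 − 10.6214)²/10.6214 = 0.0364
  (12 − 11.9364)²/11.9364 = 0.0003
  (13 − 12.4422)²/12.4422 = 0.0250
  (28 − 32.1676)²/32.1676 = 0.5399
  (43 − 36.1503)²/36.1503 = 1.2979
  (35 − 37.6821)²/37.6821 = 0.1909
  (30 − 32.1676)²/32.1676 = 0.1461
  (31 − 36.1503)²/36.1503 = 0.7338
  (45 − 37.6821)²/37.6821 = 1.4211
χ² = 1.6108 + 0.0921 + 0.7664 + 0.0364 + 0.0003 + 0.0250 + 0.5399 + 1.2979 + 0.1909 + 0.1461 + 0.7338 + 1.4211 = 6.861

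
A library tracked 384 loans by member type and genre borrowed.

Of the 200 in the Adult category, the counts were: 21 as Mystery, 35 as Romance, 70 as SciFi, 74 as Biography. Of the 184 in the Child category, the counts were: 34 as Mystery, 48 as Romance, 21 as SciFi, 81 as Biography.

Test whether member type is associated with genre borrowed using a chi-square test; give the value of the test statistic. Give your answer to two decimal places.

31.20

Row totals: 200, 184. Column totals: 55, 83, 91, 155. Grand total N = 384.
Expected counts (row total × column total / N):
  Adult, Mystery: 200×55/384 = 28.646
  Adult, Romance: 200×83/384 = 43.229
  Adult, SciFi: 200×91/384 = 47.396
  Adult, Biography: 200×155/384 = 80.729
  Child, Mystery: 184×55/384 = 26.354
  Child, Romance: 184×83/384 = 39.771
  Child, SciFi: 184×91/384 = 43.604
  Child, Biography: 184×155/384 = 74.271
Contributions (O − E)²/E:
  (21 − 28.646)²/28.646 = 2.0408
  (35 − 43.229)²/43.229 = 1.5665
  (70 − 47.396)²/47.396 = 10.7803
  (74 − 80.729)²/80.729 = 0.5609
  (34 − 26.354)²/26.354 = 2.2183
  (48 − 39.771)²/39.771 = 1.7027
  (21 − 43.604)²/43.604 = 11.7178
  (81 − 74.271)²/74.271 = 0.6097
χ² = 2.0408 + 1.5665 + 10.7803 + 0.5609 + 2.2183 + 1.7027 + 11.7178 + 0.6097 = 31.20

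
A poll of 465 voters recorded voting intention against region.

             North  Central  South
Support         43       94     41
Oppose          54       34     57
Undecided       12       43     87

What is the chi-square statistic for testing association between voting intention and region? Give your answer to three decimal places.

Row totals: 178, 145, 142. Column totals: 109, 171, 185. Grand total N = 465.
Expected counts (row total × column total / N):
  Support, North: 178×109/465 = 41.7247
  Support, Central: 178×171/465 = 65.4581
  Support, South: 178×185/465 = 70.8172
  Oppose, North: 145×109/465 = 33.9892
  Oppose, Central: 145×171/465 = 53.3226
  Oppose, South: 145×185/465 = 57.6882
  Undecided, North: 142×109/465 = 33.2860
  Undecided, Central: 142×171/465 = 52.2194
  Undecided, South: 142×185/465 = 56.4946
Contributions (O − E)²/E:
  (43 − 41.7247)²/41.7247 = 0.0390
  (94 − 65.4581)²/65.4581 = 12.4452
  (41 − 70.8172)²/70.8172 = 12.5544
  (54 − 33.9892)²/33.9892 = 11.7812
  (34 − 53.3226)²/53.3226 = 7.0020
  (57 − 57.6882)²/57.6882 = 0.0082
  (12 − 33.2860)²/33.2860 = 13.6121
  (43 − 52.2194)²/52.2194 = 1.6277
  (87 − 56.4946)²/56.4946 = 16.4720
χ² = 0.0390 + 12.4452 + 12.5544 + 11.7812 + 7.0020 + 0.0082 + 13.6121 + 1.6277 + 16.4720 = 75.542

75.542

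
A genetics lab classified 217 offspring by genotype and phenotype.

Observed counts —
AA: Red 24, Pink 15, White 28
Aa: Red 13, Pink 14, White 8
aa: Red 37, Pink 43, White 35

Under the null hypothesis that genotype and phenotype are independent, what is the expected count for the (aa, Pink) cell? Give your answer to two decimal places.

Row total (aa) = 115; column total (Pink) = 72; grand total N = 217.
Expected count = (row total × column total) / N = 115 × 72 / 217 = 38.16.

38.16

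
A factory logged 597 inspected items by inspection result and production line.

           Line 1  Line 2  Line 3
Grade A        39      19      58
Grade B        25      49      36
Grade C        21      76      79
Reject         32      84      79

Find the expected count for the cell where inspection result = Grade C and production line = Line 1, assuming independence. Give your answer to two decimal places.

Row total (Grade C) = 176; column total (Line 1) = 117; grand total N = 597.
Expected count = (row total × column total) / N = 176 × 117 / 597 = 34.49.

34.49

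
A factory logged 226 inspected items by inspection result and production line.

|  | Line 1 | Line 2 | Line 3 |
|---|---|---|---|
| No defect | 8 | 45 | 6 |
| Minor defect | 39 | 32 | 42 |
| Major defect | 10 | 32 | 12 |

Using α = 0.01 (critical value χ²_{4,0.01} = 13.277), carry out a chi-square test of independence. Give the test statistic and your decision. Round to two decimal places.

Row totals: 59, 113, 54. Column totals: 57, 109, 60. Grand total N = 226.
Expected counts (row total × column total / N):
  No defect, Line 1: 59×57/226 = 14.881
  No defect, Line 2: 59×109/226 = 28.456
  No defect, Line 3: 59×60/226 = 15.664
  Minor defect, Line 1: 113×57/226 = 28.500
  Minor defect, Line 2: 113×109/226 = 54.500
  Minor defect, Line 3: 113×60/226 = 30.000
  Major defect, Line 1: 54×57/226 = 13.619
  Major defect, Line 2: 54×109/226 = 26.044
  Major defect, Line 3: 54×60/226 = 14.336
Contributions (O − E)²/E:
  (8 − 14.881)²/14.881 = 3.1818
  (45 − 28.456)²/28.456 = 9.6185
  (6 − 15.664)²/15.664 = 5.9623
  (39 − 28.500)²/28.500 = 3.8684
  (32 − 54.500)²/54.500 = 9.2890
  (42 − 30.000)²/30.000 = 4.8000
  (10 − 13.619)²/13.619 = 0.9617
  (32 − 26.044)²/26.044 = 1.3621
  (12 − 14.336)²/14.336 = 0.3806
χ² = 3.1818 + 9.6185 + 5.9623 + 3.8684 + 9.2890 + 4.8000 + 0.9617 + 1.3621 + 0.3806 = 39.42
df = (3−1)(3−1) = 4. Since 39.42 > 13.277, reject the null hypothesis of independence at α = 0.01.

39.42; reject H₀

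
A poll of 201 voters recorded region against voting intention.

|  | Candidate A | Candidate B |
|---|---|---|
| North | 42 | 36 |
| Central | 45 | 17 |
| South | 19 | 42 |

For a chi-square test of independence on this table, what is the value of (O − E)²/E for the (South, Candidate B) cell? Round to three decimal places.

Row total (South) = 61; column total (Candidate B) = 95; N = 201.
Expected count E = 61 × 95 / 201 = 28.83085.
Contribution = (O − E)²/E = (42 − 28.83085)² / 28.83085 = 6.015.

6.015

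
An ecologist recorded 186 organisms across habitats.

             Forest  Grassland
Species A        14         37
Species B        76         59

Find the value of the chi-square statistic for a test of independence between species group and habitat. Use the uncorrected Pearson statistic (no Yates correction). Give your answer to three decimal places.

12.333

Row totals: 51, 135. Column totals: 90, 96. Grand total N = 186.
Expected counts (row total × column total / N):
  Species A, Forest: 51×90/186 = 24.6774
  Species A, Grassland: 51×96/186 = 26.3226
  Species B, Forest: 135×90/186 = 65.3226
  Species B, Grassland: 135×96/186 = 69.6774
Contributions (O − E)²/E:
  (14 − 24.6774)²/24.6774 = 4.6199
  (37 − 26.3226)²/26.3226 = 4.3311
  (76 − 65.3226)²/65.3226 = 1.7453
  (59 − 69.6774)²/69.6774 = 1.6362
χ² = 4.6199 + 4.3311 + 1.7453 + 1.6362 = 12.333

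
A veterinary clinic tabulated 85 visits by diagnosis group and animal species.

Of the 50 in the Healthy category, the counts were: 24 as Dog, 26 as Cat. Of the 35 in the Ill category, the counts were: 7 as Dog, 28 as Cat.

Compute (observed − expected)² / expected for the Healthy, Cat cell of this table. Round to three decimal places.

1.046

Row total (Healthy) = 50; column total (Cat) = 54; N = 85.
Expected count E = 50 × 54 / 85 = 31.7647.
Contribution = (O − E)²/E = (26 − 31.7647)² / 31.7647 = 1.046.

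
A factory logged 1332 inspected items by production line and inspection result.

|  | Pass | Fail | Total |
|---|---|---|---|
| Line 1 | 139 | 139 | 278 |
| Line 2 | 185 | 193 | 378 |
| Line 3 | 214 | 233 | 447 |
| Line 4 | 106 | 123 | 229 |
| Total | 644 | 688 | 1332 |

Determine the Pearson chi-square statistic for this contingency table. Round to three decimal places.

0.786

Grand total N = 1332.
Expected counts (row total × column total / N):
  Line 1, Pass: 278×644/1332 = 134.4084
  Line 1, Fail: 278×688/1332 = 143.5916
  Line 2, Pass: 378×644/1332 = 182.7568
  Line 2, Fail: 378×688/1332 = 195.2432
  Line 3, Pass: 447×644/1332 = 216.1171
  Line 3, Fail: 447×688/1332 = 230.8829
  Line 4, Pass: 229×644/1332 = 110.7177
  Line 4, Fail: 229×688/1332 = 118.2823
Contributions (O − E)²/E:
  (139 − 134.4084)²/134.4084 = 0.1569
  (139 − 143.5916)²/143.5916 = 0.1468
  (185 − 182.7568)²/182.7568 = 0.0275
  (193 − 195.2432)²/195.2432 = 0.0258
  (214 − 216.1171)²/216.1171 = 0.0207
  (233 − 230.8829)²/230.8829 = 0.0194
  (106 − 110.7177)²/110.7177 = 0.2010
  (123 − 118.2823)²/118.2823 = 0.1882
χ² = 0.1569 + 0.1468 + 0.0275 + 0.0258 + 0.0207 + 0.0194 + 0.2010 + 0.1882 = 0.786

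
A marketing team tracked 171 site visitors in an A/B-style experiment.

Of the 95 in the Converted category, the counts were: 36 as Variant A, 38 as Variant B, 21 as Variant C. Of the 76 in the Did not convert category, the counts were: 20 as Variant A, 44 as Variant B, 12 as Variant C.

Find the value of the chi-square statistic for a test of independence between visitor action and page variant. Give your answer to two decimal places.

Row totals: 95, 76. Column totals: 56, 82, 33. Grand total N = 171.
Expected counts (row total × column total / N):
  Converted, Variant A: 95×56/171 = 31.111
  Converted, Variant B: 95×82/171 = 45.556
  Converted, Variant C: 95×33/171 = 18.333
  Did not convert, Variant A: 76×56/171 = 24.889
  Did not convert, Variant B: 76×82/171 = 36.444
  Did not convert, Variant C: 76×33/171 = 14.667
Contributions (O − E)²/E:
  (36 − 31.111)²/31.111 = 0.7683
  (38 − 45.556)²/45.556 = 1.2533
  (21 − 18.333)²/18.333 = 0.3880
  (20 − 24.889)²/24.889 = 0.9604
  (44 − 36.444)²/36.444 = 1.5666
  (12 − 14.667)²/14.667 = 0.4850
χ² = 0.7683 + 1.2533 + 0.3880 + 0.9604 + 1.5666 + 0.4850 = 5.42

5.42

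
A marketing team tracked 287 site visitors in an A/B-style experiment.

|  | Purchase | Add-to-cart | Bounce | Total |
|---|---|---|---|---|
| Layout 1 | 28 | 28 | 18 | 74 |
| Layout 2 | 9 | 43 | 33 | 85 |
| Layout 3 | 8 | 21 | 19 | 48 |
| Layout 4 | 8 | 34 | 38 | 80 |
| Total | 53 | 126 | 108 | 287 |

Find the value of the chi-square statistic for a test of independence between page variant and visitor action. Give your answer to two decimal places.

28.24

Grand total N = 287.
Expected counts (row total × column total / N):
  Layout 1, Purchase: 74×53/287 = 13.6655
  Layout 1, Add-to-cart: 74×126/287 = 32.4878
  Layout 1, Bounce: 74×108/287 = 27.8467
  Layout 2, Purchase: 85×53/287 = 15.6969
  Layout 2, Add-to-cart: 85×126/287 = 37.3171
  Layout 2, Bounce: 85×108/287 = 31.9861
  Layout 3, Purchase: 48×53/287 = 8.8641
  Layout 3, Add-to-cart: 48×126/287 = 21.0732
  Layout 3, Bounce: 48×108/287 = 18.0627
  Layout 4, Purchase: 80×53/287 = 14.7735
  Layout 4, Add-to-cart: 80×126/287 = 35.1220
  Layout 4, Bounce: 80×108/287 = 30.1045
Contributions (O − E)²/E:
  (28 − 13.6655)²/13.6655 = 15.0363
  (28 − 32.4878)²/32.4878 = 0.6199
  (18 − 27.8467)²/27.8467 = 3.4818
  (9 − 15.6969)²/15.6969 = 2.8572
  (43 − 37.3171)²/37.3171 = 0.8654
  (33 − 31.9861)²/31.9861 = 0.0321
  (8 − 8.8641)²/8.8641 = 0.0842
  (21 − 21.0732)²/21.0732 = 0.0003
  (19 − 18.0627)²/18.0627 = 0.0486
  (8 − 14.7735)²/14.7735 = 3.1056
  (34 − 35.1220)²/35.1220 = 0.0358
  (38 − 30.1045)²/30.1045 = 2.0708
χ² = 15.0363 + 0.6199 + 3.4818 + 2.8572 + 0.8654 + 0.0321 + 0.0842 + 0.0003 + 0.0486 + 3.1056 + 0.0358 + 2.0708 = 28.24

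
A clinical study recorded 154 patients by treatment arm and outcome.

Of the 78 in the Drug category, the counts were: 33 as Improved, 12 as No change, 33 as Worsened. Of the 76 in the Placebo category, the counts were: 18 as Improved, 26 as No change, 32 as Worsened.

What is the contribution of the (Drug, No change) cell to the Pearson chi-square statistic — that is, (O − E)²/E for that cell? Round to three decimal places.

Row total (Drug) = 78; column total (No change) = 38; N = 154.
Expected count E = 78 × 38 / 154 = 19.2468.
Contribution = (O − E)²/E = (12 − 19.2468)² / 19.2468 = 2.729.

2.729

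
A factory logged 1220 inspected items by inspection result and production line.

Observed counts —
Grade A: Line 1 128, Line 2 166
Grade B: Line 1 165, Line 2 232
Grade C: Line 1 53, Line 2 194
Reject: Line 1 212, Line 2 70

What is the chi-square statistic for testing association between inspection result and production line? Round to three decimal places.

Row totals: 294, 397, 247, 282. Column totals: 558, 662. Grand total N = 1220.
Expected counts (row total × column total / N):
  Grade A, Line 1: 294×558/1220 = 134.4689
  Grade A, Line 2: 294×662/1220 = 159.5311
  Grade B, Line 1: 397×558/1220 = 181.5787
  Grade B, Line 2: 397×662/1220 = 215.4213
  Grade C, Line 1: 247×558/1220 = 112.9721
  Grade C, Line 2: 247×662/1220 = 134.0279
  Reject, Line 1: 282×558/1220 = 128.9803
  Reject, Line 2: 282×662/1220 = 153.0197
Contributions (O − E)²/E:
  (128 − 134.4689)²/134.4689 = 0.3112
  (166 − 159.5311)²/159.5311 = 0.2623
  (165 − 181.5787)²/181.5787 = 1.5137
  (232 − 215.4213)²/215.4213 = 1.2759
  (53 − 112.9721)²/112.9721 = 31.8366
  (194 − 134.0279)²/134.0279 = 26.8351
  (212 − 128.9803)²/128.9803 = 53.4366
  (70 − 153.0197)²/153.0197 = 45.0417
χ² = 0.3112 + 0.2623 + 1.5137 + 1.2759 + 31.8366 + 26.8351 + 53.4366 + 45.0417 = 160.513

160.513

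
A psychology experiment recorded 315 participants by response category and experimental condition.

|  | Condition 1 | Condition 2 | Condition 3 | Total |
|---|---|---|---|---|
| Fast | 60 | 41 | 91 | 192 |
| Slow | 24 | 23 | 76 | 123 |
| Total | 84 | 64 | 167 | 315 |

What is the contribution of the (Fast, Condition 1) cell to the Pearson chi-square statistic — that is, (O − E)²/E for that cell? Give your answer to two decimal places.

1.51

Row total (Fast) = 192; column total (Condition 1) = 84; N = 315.
Expected count E = 192 × 84 / 315 = 51.200.
Contribution = (O − E)²/E = (60 − 51.200)² / 51.200 = 1.51.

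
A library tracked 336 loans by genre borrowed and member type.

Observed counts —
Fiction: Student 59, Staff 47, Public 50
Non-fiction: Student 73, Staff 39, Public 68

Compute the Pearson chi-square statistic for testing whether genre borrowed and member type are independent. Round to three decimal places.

3.277

Row totals: 156, 180. Column totals: 132, 86, 118. Grand total N = 336.
Expected counts (row total × column total / N):
  Fiction, Student: 156×132/336 = 61.2857
  Fiction, Staff: 156×86/336 = 39.9286
  Fiction, Public: 156×118/336 = 54.7857
  Non-fiction, Student: 180×132/336 = 70.7143
  Non-fiction, Staff: 180×86/336 = 46.0714
  Non-fiction, Public: 180×118/336 = 63.2143
Contributions (O − E)²/E:
  (59 − 61.2857)²/61.2857 = 0.0852
  (47 − 39.9286)²/39.9286 = 1.2524
  (50 − 54.7857)²/54.7857 = 0.4180
  (73 − 70.7143)²/70.7143 = 0.0739
  (39 − 46.0714)²/46.0714 = 1.0854
  (68 − 63.2143)²/63.2143 = 0.3623
χ² = 0.0852 + 1.2524 + 0.4180 + 0.0739 + 1.0854 + 0.3623 = 3.277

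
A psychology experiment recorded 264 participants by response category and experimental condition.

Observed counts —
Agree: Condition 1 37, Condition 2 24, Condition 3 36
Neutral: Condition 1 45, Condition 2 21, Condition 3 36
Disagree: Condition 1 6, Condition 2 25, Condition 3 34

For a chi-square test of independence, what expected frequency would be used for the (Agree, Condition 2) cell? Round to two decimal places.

25.72

Row total (Agree) = 97; column total (Condition 2) = 70; grand total N = 264.
Expected count = (row total × column total) / N = 97 × 70 / 264 = 25.72.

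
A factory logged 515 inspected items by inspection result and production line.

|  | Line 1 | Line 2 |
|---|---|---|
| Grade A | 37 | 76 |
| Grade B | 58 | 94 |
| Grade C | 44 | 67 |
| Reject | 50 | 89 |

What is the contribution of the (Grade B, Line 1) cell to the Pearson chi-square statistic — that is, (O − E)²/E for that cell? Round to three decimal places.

Row total (Grade B) = 152; column total (Line 1) = 189; N = 515.
Expected count E = 152 × 189 / 515 = 55.7825.
Contribution = (O − E)²/E = (58 − 55.7825)² / 55.7825 = 0.088.

0.088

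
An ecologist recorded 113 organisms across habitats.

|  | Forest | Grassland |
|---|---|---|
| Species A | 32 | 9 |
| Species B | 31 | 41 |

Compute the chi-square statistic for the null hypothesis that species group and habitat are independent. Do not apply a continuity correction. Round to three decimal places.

12.967

Row totals: 41, 72. Column totals: 63, 50. Grand total N = 113.
Expected counts (row total × column total / N):
  Species A, Forest: 41×63/113 = 22.8584
  Species A, Grassland: 41×50/113 = 18.1416
  Species B, Forest: 72×63/113 = 40.1416
  Species B, Grassland: 72×50/113 = 31.8584
Contributions (O − E)²/E:
  (32 − 22.8584)²/22.8584 = 3.6559
  (9 − 18.1416)²/18.1416 = 4.6065
  (31 − 40.1416)²/40.1416 = 2.0819
  (41 − 31.8584)²/31.8584 = 2.6231
χ² = 3.6559 + 4.6065 + 2.0819 + 2.6231 = 12.967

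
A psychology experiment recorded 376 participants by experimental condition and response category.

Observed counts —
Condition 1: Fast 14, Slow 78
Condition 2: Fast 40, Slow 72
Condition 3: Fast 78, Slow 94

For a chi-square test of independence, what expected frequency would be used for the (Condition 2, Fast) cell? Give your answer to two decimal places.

Row total (Condition 2) = 112; column total (Fast) = 132; grand total N = 376.
Expected count = (row total × column total) / N = 112 × 132 / 376 = 39.32.

39.32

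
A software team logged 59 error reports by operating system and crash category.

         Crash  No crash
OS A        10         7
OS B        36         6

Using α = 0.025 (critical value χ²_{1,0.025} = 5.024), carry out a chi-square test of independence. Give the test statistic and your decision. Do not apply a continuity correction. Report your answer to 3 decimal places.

5.094; reject H₀

Row totals: 17, 42. Column totals: 46, 13. Grand total N = 59.
Expected counts (row total × column total / N):
  OS A, Crash: 17×46/59 = 13.2542
  OS A, No crash: 17×13/59 = 3.7458
  OS B, Crash: 42×46/59 = 32.7458
  OS B, No crash: 42×13/59 = 9.2542
Contributions (O − E)²/E:
  (10 − 13.2542)²/13.2542 = 0.7990
  (7 − 3.7458)²/3.7458 = 2.8271
  (36 − 32.7458)²/32.7458 = 0.3234
  (6 − 9.2542)²/9.2542 = 1.1443
χ² = 0.7990 + 2.8271 + 0.3234 + 1.1443 = 5.094
df = (2−1)(2−1) = 1. Since 5.094 > 5.024, reject the null hypothesis of independence at α = 0.025.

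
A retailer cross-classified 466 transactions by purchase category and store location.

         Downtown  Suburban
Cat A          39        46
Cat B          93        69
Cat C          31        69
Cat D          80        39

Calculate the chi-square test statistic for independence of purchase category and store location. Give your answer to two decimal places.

Row totals: 85, 162, 100, 119. Column totals: 243, 223. Grand total N = 466.
Expected counts (row total × column total / N):
  Cat A, Downtown: 85×243/466 = 44.3240
  Cat A, Suburban: 85×223/466 = 40.6760
  Cat B, Downtown: 162×243/466 = 84.4764
  Cat B, Suburban: 162×223/466 = 77.5236
  Cat C, Downtown: 100×243/466 = 52.1459
  Cat C, Suburban: 100×223/466 = 47.8541
  Cat D, Downtown: 119×243/466 = 62.0536
  Cat D, Suburban: 119×223/466 = 56.9464
Contributions (O − E)²/E:
  (39 − 44.3240)²/44.3240 = 0.6395
  (46 − 40.6760)²/40.6760 = 0.6968
  (93 − 84.4764)²/84.4764 = 0.8600
  (69 − 77.5236)²/77.5236 = 0.9372
  (31 − 52.1459)²/52.1459 = 8.5750
  (69 − 47.8541)²/47.8541 = 9.3440
  (80 − 62.0536)²/62.0536 = 5.1902
  (39 − 56.9464)²/56.9464 = 5.6557
χ² = 0.6395 + 0.6968 + 0.8600 + 0.9372 + 8.5750 + 9.3440 + 5.1902 + 5.6557 = 31.90

31.90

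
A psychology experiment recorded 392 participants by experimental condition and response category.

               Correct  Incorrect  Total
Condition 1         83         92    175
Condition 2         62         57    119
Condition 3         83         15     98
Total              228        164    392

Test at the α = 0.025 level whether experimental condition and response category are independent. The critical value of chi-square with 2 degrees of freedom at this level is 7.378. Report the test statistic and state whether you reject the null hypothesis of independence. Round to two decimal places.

Grand total N = 392.
Expected counts (row total × column total / N):
  Condition 1, Correct: 175×228/392 = 101.786
  Condition 1, Incorrect: 175×164/392 = 73.214
  Condition 2, Correct: 119×228/392 = 69.214
  Condition 2, Incorrect: 119×164/392 = 49.786
  Condition 3, Correct: 98×228/392 = 57.000
  Condition 3, Incorrect: 98×164/392 = 41.000
Contributions (O − E)²/E:
  (83 − 101.786)²/101.786 = 3.4672
  (92 − 73.214)²/73.214 = 4.8203
  (62 − 69.214)²/69.214 = 0.7519
  (57 − 49.786)²/49.786 = 1.0453
  (83 − 57.000)²/57.000 = 11.8596
  (15 − 41.000)²/41.000 = 16.4878
χ² = 3.4672 + 4.8203 + 0.7519 + 1.0453 + 11.8596 + 16.4878 = 38.43
df = (3−1)(2−1) = 2. Since 38.43 > 7.378, reject the null hypothesis of independence at α = 0.025.

38.43; reject H₀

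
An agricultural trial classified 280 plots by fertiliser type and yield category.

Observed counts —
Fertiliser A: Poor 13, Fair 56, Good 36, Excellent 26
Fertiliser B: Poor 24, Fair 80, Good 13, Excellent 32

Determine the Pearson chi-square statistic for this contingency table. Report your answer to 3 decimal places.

17.839

Row totals: 131, 149. Column totals: 37, 136, 49, 58. Grand total N = 280.
Expected counts (row total × column total / N):
  Fertiliser A, Poor: 131×37/280 = 17.3107
  Fertiliser A, Fair: 131×136/280 = 63.6286
  Fertiliser A, Good: 131×49/280 = 22.9250
  Fertiliser A, Excellent: 131×58/280 = 27.1357
  Fertiliser B, Poor: 149×37/280 = 19.6893
  Fertiliser B, Fair: 149×136/280 = 72.3714
  Fertiliser B, Good: 149×49/280 = 26.0750
  Fertiliser B, Excellent: 149×58/280 = 30.8643
Contributions (O − E)²/E:
  (13 − 17.3107)²/17.3107 = 1.0734
  (56 − 63.6286)²/63.6286 = 0.9146
  (36 − 22.9250)²/22.9250 = 7.4572
  (26 − 27.1357)²/27.1357 = 0.0475
  (24 − 19.6893)²/19.6893 = 0.9438
  (80 − 72.3714)²/72.3714 = 0.8041
  (13 − 26.0750)²/26.0750 = 6.5563
  (32 − 30.8643)²/30.8643 = 0.0418
χ² = 1.0734 + 0.9146 + 7.4572 + 0.0475 + 0.9438 + 0.8041 + 6.5563 + 0.0418 = 17.839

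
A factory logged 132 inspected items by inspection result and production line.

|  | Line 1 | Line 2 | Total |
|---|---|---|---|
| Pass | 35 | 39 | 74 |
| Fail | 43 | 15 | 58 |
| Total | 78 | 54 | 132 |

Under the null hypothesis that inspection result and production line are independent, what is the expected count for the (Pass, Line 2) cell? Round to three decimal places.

Row total (Pass) = 74; column total (Line 2) = 54; grand total N = 132.
Expected count = (row total × column total) / N = 74 × 54 / 132 = 30.273.

30.273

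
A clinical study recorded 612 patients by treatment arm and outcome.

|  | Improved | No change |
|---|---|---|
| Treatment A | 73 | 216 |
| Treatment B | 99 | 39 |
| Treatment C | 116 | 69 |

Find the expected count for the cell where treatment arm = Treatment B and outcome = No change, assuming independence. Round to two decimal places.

Row total (Treatment B) = 138; column total (No change) = 324; grand total N = 612.
Expected count = (row total × column total) / N = 138 × 324 / 612 = 73.06.

73.06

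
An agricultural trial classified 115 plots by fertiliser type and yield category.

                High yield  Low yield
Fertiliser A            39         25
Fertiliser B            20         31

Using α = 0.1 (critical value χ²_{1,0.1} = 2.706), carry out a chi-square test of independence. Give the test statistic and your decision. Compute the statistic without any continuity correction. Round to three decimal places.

Row totals: 64, 51. Column totals: 59, 56. Grand total N = 115.
Expected counts (row total × column total / N):
  Fertiliser A, High yield: 64×59/115 = 32.8348
  Fertiliser A, Low yield: 64×56/115 = 31.1652
  Fertiliser B, High yield: 51×59/115 = 26.1652
  Fertiliser B, Low yield: 51×56/115 = 24.8348
Contributions (O − E)²/E:
  (39 − 32.8348)²/32.8348 = 1.1576
  (25 − 31.1652)²/31.1652 = 1.2196
  (20 − 26.1652)²/26.1652 = 1.4527
  (31 − 24.8348)²/24.8348 = 1.5305
χ² = 1.1576 + 1.2196 + 1.4527 + 1.5305 = 5.360
df = (2−1)(2−1) = 1. Since 5.360 > 2.706, reject the null hypothesis of independence at α = 0.1.

5.360; reject H₀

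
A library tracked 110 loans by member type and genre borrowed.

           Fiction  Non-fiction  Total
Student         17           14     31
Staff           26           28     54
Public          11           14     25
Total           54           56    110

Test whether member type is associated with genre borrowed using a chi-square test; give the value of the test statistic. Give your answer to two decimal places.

Grand total N = 110.
Expected counts (row total × column total / N):
  Student, Fiction: 31×54/110 = 15.218
  Student, Non-fiction: 31×56/110 = 15.782
  Staff, Fiction: 54×54/110 = 26.509
  Staff, Non-fiction: 54×56/110 = 27.491
  Public, Fiction: 25×54/110 = 12.273
  Public, Non-fiction: 25×56/110 = 12.727
Contributions (O − E)²/E:
  (17 − 15.218)²/15.218 = 0.2087
  (14 − 15.782)²/15.782 = 0.2012
  (26 − 26.509)²/26.509 = 0.0098
  (28 − 27.491)²/27.491 = 0.0094
  (11 − 12.273)²/12.273 = 0.1320
  (14 − 12.727)²/12.727 = 0.1273
χ² = 0.2087 + 0.2012 + 0.0098 + 0.0094 + 0.1320 + 0.1273 = 0.69

0.69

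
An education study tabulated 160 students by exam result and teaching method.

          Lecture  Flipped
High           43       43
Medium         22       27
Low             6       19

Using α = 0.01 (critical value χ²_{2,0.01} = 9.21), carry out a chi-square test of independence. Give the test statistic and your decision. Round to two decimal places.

Row totals: 86, 49, 25. Column totals: 71, 89. Grand total N = 160.
Expected counts (row total × column total / N):
  High, Lecture: 86×71/160 = 38.163
  High, Flipped: 86×89/160 = 47.837
  Medium, Lecture: 49×71/160 = 21.744
  Medium, Flipped: 49×89/160 = 27.256
  Low, Lecture: 25×71/160 = 11.094
  Low, Flipped: 25×89/160 = 13.906
Contributions (O − E)²/E:
  (43 − 38.163)²/38.163 = 0.6131
  (43 − 47.837)²/47.837 = 0.4891
  (22 − 21.744)²/21.744 = 0.0030
  (27 − 27.256)²/27.256 = 0.0024
  (6 − 11.094)²/11.094 = 2.3390
  (19 − 13.906)²/13.906 = 1.8660
χ² = 0.6131 + 0.4891 + 0.0030 + 0.0024 + 2.3390 + 1.8660 = 5.31
df = (3−1)(2−1) = 2. Since 5.31 < 9.21, fail to reject the null hypothesis of independence at α = 0.01.

5.31; fail to reject H₀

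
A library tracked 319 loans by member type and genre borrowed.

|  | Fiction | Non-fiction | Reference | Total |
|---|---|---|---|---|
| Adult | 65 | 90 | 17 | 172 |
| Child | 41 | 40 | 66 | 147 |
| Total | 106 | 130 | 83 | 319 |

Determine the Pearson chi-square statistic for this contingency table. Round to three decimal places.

51.952

Grand total N = 319.
Expected counts (row total × column total / N):
  Adult, Fiction: 172×106/319 = 57.15361
  Adult, Non-fiction: 172×130/319 = 70.09404
  Adult, Reference: 172×83/319 = 44.75235
  Child, Fiction: 147×106/319 = 48.84639
  Child, Non-fiction: 147×130/319 = 59.90596
  Child, Reference: 147×83/319 = 38.24765
Contributions (O − E)²/E:
  (65 − 57.15361)²/57.15361 = 1.0772
  (90 − 70.09404)²/70.09404 = 5.6531
  (17 − 44.75235)²/44.75235 = 17.2101
  (41 − 48.84639)²/48.84639 = 1.2604
  (40 − 59.90596)²/59.90596 = 6.6145
  (66 − 38.24765)²/38.24765 = 20.1370
χ² = 1.0772 + 5.6531 + 17.2101 + 1.2604 + 6.6145 + 20.1370 = 51.952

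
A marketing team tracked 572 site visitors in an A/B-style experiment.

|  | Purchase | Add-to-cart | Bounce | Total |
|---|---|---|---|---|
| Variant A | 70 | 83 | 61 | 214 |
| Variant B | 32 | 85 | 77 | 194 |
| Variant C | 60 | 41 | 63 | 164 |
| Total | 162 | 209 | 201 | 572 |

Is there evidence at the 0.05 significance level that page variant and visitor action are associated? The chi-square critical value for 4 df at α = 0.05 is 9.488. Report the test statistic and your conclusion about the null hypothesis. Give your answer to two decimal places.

28.40; reject H₀

Grand total N = 572.
Expected counts (row total × column total / N):
  Variant A, Purchase: 214×162/572 = 60.608
  Variant A, Add-to-cart: 214×209/572 = 78.192
  Variant A, Bounce: 214×201/572 = 75.199
  Variant B, Purchase: 194×162/572 = 54.944
  Variant B, Add-to-cart: 194×209/572 = 70.885
  Variant B, Bounce: 194×201/572 = 68.171
  Variant C, Purchase: 164×162/572 = 46.448
  Variant C, Add-to-cart: 164×209/572 = 59.923
  Variant C, Bounce: 164×201/572 = 57.629
Contributions (O − E)²/E:
  (70 − 60.608)²/60.608 = 1.4554
  (83 − 78.192)²/78.192 = 0.2956
  (61 − 75.199)²/75.199 = 2.6810
  (32 − 54.944)²/54.944 = 9.5812
  (85 − 70.885)²/70.885 = 2.8107
  (77 − 68.171)²/68.171 = 1.1435
  (60 − 46.448)²/46.448 = 3.9540
  (41 − 59.923)²/59.923 = 5.9757
  (63 − 57.629)²/57.629 = 0.5006
χ² = 1.4554 + 0.2956 + 2.6810 + 9.5812 + 2.8107 + 1.1435 + 3.9540 + 5.9757 + 0.5006 = 28.40
df = (3−1)(3−1) = 4. Since 28.40 > 9.488, reject the null hypothesis of independence at α = 0.05.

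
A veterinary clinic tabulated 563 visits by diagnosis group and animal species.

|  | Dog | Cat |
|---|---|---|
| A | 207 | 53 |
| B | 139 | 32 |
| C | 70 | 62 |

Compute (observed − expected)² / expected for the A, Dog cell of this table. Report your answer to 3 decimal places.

1.153

Row total (A) = 260; column total (Dog) = 416; N = 563.
Expected count E = 260 × 416 / 563 = 192.1137.
Contribution = (O − E)²/E = (207 − 192.1137)² / 192.1137 = 1.153.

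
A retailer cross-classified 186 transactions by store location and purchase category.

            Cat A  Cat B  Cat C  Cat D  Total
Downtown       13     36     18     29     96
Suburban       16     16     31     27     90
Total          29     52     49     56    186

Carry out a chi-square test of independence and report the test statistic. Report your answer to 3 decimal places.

11.341

Grand total N = 186.
Expected counts (row total × column total / N):
  Downtown, Cat A: 96×29/186 = 14.9677
  Downtown, Cat B: 96×52/186 = 26.8387
  Downtown, Cat C: 96×49/186 = 25.2903
  Downtown, Cat D: 96×56/186 = 28.9032
  Suburban, Cat A: 90×29/186 = 14.0323
  Suburban, Cat B: 90×52/186 = 25.1613
  Suburban, Cat C: 90×49/186 = 23.7097
  Suburban, Cat D: 90×56/186 = 27.0968
Contributions (O − E)²/E:
  (13 − 14.9677)²/14.9677 = 0.2587
  (36 − 26.8387)²/26.8387 = 3.1272
  (18 − 25.2903)²/25.2903 = 2.1015
  (29 − 28.9032)²/28.9032 = 0.0003
  (16 − 14.0323)²/14.0323 = 0.2759
  (16 − 25.1613)²/25.1613 = 3.3357
  (31 − 23.7097)²/23.7097 = 2.2416
  (27 − 27.0968)²/27.0968 = 0.0003
χ² = 0.2587 + 3.1272 + 2.1015 + 0.0003 + 0.2759 + 3.3357 + 2.2416 + 0.0003 = 11.341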